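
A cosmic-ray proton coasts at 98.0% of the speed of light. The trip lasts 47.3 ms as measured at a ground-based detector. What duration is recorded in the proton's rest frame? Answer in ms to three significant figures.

β = 0.980; γ = 1/√(1 − 0.980²) = 1/√0.03960 = 5.025
The interval measured at a ground-based detector is the dilated one; the clock in the proton's rest frame measures the proper time τ = Δt/γ = 47.3/5.025 ms.

τ = 9.41 ms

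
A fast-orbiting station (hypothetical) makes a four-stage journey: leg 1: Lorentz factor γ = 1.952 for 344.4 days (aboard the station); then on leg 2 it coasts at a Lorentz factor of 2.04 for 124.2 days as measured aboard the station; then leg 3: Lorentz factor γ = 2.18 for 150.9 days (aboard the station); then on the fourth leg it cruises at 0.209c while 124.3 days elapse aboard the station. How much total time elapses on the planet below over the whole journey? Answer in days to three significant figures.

Δt = 1380 days

Leg 1: γ = 1.952; Δt_1 = 1.952 × 344.4 = 672.3 days.
Leg 2: γ = 2.04; Δt_2 = 2.040 × 124.2 = 253.4 days.
Leg 3: γ = 2.18; Δt_3 = 2.180 × 150.9 = 329.0 days.
Leg 4: γ = 1/√(1 − 0.209²) = 1/√0.9563 = 1.023; Δt_4 = 1.023 × 124.3 = 127.1 days.
Total: 672.3 + 253.4 + 329.0 + 127.1 days.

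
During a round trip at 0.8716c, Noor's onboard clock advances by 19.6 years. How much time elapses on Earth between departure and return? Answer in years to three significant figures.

γ = 1/√(1 − 0.8716²) = 1/√0.2403 = 2.040
Earth-frame duration is the dilated interval: Δt = γτ = 2.040 × 19.6 years.

Δt = 40.0 years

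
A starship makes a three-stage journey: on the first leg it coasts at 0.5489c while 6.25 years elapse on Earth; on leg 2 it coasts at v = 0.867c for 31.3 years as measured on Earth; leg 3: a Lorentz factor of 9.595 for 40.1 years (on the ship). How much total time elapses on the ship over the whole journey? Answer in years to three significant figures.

τ = 60.9 years

Leg 1: γ = 1/√(1 − 0.5489²) = 1/√0.6987 = 1.196; τ_1 = 6.25/1.196 = 5.224 years.
Leg 2: γ = 1/√(1 − 0.867²) = 1/√0.2483 = 2.007; τ_2 = 31.3/2.007 = 15.60 years.
Leg 3: 40.1 years is already measured on the ship.
Total: 5.224 + 15.60 + 40.10 years.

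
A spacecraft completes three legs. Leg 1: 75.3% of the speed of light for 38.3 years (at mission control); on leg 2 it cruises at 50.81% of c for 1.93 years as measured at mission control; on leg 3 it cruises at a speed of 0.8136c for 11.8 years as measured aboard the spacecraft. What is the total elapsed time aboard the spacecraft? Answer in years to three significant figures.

τ = 38.7 years

Leg 1: β = 0.753; γ = 1/√(1 − 0.753²) = 1/√0.4330 = 1.520; τ_1 = 38.3/1.520 = 25.20 years.
Leg 2: β = 0.5081; γ = 1/√(1 − 0.5081²) = 1/√0.7418 = 1.161; τ_2 = 1.93/1.161 = 1.662 years.
Leg 3: 11.8 years is already measured aboard the spacecraft.
Total: 25.20 + 1.662 + 11.80 years.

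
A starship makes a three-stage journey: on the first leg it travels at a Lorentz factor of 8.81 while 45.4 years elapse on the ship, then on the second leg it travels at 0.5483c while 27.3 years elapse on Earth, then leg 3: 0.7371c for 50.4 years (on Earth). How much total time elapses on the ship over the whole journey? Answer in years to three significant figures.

τ = 102 years

Leg 1: 45.4 years is already measured on the ship.
Leg 2: γ = 1/√(1 − 0.5483²) = 1/√0.6994 = 1.196; τ_2 = 27.3/1.196 = 22.83 years.
Leg 3: γ = 1/√(1 − 0.7371²) = 1/√0.4567 = 1.480; τ_3 = 50.4/1.480 = 34.06 years.
Total: 45.40 + 22.83 + 34.06 years.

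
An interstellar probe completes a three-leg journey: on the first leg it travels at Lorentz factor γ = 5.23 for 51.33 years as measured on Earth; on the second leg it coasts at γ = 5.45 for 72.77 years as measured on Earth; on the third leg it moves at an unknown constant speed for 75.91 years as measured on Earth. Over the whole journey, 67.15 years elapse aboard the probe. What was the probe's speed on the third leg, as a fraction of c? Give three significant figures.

Leg 1: γ = 5.23; τ_1 = 51.33/5.230 = 9.815 years.
Leg 2: γ = 5.45; τ_2 = 72.77/5.450 = 13.35 years.
Leg 3: speed unknown; τ_3 = 75.91/γ_3.
Total proper time: 9.815 + 13.35 + τ_3 = 67.15, so τ_3 = 67.15 − 23.17 = 43.98 years.
γ_3 = 75.91/43.98 = 1.726; β = √(1 − 1/γ²) = √0.6643.

β = 0.815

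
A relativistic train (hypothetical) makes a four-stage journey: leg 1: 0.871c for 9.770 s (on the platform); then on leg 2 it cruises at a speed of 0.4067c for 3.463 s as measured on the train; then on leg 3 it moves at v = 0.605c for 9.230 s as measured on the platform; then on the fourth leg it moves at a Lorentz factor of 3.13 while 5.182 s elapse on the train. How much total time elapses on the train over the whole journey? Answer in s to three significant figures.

τ = 20.8 s

Leg 1: γ = 1/√(1 − 0.871²) = 1/√0.2414 = 2.035; τ_1 = 9.770/2.035 = 4.800 s.
Leg 2: 3.463 s is already measured on the train.
Leg 3: γ = 1/√(1 − 0.605²) = 1/√0.6340 = 1.256; τ_3 = 9.230/1.256 = 7.349 s.
Leg 4: 5.182 s is already measured on the train.
Total: 4.800 + 3.463 + 7.349 + 5.182 s.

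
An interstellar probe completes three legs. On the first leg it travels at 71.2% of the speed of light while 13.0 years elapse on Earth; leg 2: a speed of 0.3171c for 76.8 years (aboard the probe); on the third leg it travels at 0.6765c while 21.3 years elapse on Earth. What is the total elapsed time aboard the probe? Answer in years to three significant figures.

Leg 1: β = 0.712; γ = 1/√(1 − 0.712²) = 1/√0.4931 = 1.424; τ_1 = 13.0/1.424 = 9.128 years.
Leg 2: 76.8 years is already measured aboard the probe.
Leg 3: γ = 1/√(1 − 0.6765²) = 1/√0.5423 = 1.358; τ_3 = 21.3/1.358 = 15.69 years.
Total: 9.128 + 76.80 + 15.69 years.

τ = 102 years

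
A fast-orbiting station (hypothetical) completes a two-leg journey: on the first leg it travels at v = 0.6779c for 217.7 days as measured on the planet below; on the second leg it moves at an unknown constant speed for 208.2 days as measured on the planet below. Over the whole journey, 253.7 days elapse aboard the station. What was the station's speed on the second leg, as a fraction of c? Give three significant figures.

β = 0.893

Leg 1: γ = 1/√(1 − 0.6779²) = 1/√0.5405 = 1.360; τ_1 = 217.7/1.360 = 160.0 days.
Leg 2: speed unknown; τ_2 = 208.2/γ_2.
Total proper time: 160.0 + τ_2 = 253.7, so τ_2 = 253.7 − 160.0 = 93.66 days.
γ_2 = 208.2/93.66 = 2.223; β = √(1 − 1/γ²) = √0.7976.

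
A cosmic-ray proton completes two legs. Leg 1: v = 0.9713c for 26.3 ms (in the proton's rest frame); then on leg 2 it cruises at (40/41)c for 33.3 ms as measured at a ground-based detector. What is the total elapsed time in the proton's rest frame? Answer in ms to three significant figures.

Leg 1: 26.3 ms is already measured in the proton's rest frame.
Leg 2: γ = 1/√(1 − (40/41)²) = 41/9 ≈ 4.556; τ_2 = 33.3/4.556 = 7.310 ms.
Total: 26.30 + 7.310 ms.

τ = 33.6 ms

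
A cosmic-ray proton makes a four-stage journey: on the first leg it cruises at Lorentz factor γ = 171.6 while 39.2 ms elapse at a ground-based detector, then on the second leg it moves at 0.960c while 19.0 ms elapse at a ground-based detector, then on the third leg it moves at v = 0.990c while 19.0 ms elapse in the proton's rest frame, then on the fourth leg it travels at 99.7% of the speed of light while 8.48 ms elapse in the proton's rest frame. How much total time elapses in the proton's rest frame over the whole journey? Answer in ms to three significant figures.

τ = 33.0 ms

Leg 1: γ = 171.6; τ_1 = 39.2/171.6 = 0.2284 ms.
Leg 2: γ = 1/√(1 − 0.960²) = 1/√0.07840 = 3.571; τ_2 = 19.0/3.571 = 5.320 ms.
Leg 3: 19.0 ms is already measured in the proton's rest frame.
Leg 4: 8.48 ms is already measured in the proton's rest frame.
Total: 0.2284 + 5.320 + 19.00 + 8.480 ms.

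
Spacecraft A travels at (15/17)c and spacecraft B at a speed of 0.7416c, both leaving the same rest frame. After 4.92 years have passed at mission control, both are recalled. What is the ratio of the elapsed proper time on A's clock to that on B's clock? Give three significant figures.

A: γ = 1/√(1 − (15/17)²) = 17/8 = 2.125. B: γ = 1/√(1 − 0.7416²) = 1/√0.4500 = 1.491.
τ_A/τ_B = γ_B/γ_A = 1.491/2.125 = 0.7015, so τ_A/τ_B = 0.7015.

τ_A/τ_B = 0.701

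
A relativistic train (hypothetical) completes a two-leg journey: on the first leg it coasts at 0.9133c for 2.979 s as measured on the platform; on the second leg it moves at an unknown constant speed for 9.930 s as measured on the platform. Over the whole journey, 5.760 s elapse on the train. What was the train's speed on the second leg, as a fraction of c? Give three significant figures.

Leg 1: γ = 1/√(1 − 0.9133²) = 1/√0.1659 = 2.455; τ_1 = 2.979/2.455 = 1.213 s.
Leg 2: speed unknown; τ_2 = 9.930/γ_2.
Total proper time: 1.213 + τ_2 = 5.760, so τ_2 = 5.760 − 1.213 = 4.547 s.
γ_2 = 9.930/4.547 = 2.184; β = √(1 − 1/γ²) = √0.7904.

β = 0.889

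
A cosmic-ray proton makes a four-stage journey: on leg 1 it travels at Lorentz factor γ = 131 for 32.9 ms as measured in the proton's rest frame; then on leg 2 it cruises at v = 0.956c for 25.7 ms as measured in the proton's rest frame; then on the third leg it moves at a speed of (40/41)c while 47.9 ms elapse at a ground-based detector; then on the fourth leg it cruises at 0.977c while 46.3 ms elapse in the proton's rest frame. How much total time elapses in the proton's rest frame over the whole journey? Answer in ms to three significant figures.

τ = 115 ms

Leg 1: 32.9 ms is already measured in the proton's rest frame.
Leg 2: 25.7 ms is already measured in the proton's rest frame.
Leg 3: γ = 1/√(1 − (40/41)²) = 41/9 ≈ 4.556; τ_3 = 47.9/4.556 = 10.51 ms.
Leg 4: 46.3 ms is already measured in the proton's rest frame.
Total: 32.90 + 25.70 + 10.51 + 46.30 ms.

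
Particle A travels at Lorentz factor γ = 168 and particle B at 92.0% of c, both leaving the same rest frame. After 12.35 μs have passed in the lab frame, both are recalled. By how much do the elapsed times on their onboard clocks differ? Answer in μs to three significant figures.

A: γ = 168; τ_A = 12.35/168.0 = 0.07351 μs.
B: β = 0.920; γ = 1/√(1 − 0.920²) = 1/√0.1536 = 2.552; τ_B = 12.35/2.552 = 4.840 μs.

|τ_A − τ_B| = 4.77 μs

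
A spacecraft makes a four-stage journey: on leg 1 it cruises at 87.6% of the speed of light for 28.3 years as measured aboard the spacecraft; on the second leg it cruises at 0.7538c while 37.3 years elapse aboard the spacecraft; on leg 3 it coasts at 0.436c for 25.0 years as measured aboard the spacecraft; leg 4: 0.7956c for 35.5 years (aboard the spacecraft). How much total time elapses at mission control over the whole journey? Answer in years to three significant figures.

Δt = 202 years

Leg 1: β = 0.876; γ = 1/√(1 − 0.876²) = 1/√0.2326 = 2.073; Δt_1 = 2.073 × 28.3 = 58.68 years.
Leg 2: γ = 1/√(1 − 0.7538²) = 1/√0.4318 = 1.522; Δt_2 = 1.522 × 37.3 = 56.76 years.
Leg 3: γ = 1/√(1 − 0.436²) = 1/√0.8099 = 1.111; Δt_3 = 1.111 × 25.0 = 27.78 years.
Leg 4: γ = 1/√(1 − 0.7956²) = 1/√0.3670 = 1.651; Δt_4 = 1.651 × 35.5 = 58.60 years.
Total: 58.68 + 56.76 + 27.78 + 58.60 years.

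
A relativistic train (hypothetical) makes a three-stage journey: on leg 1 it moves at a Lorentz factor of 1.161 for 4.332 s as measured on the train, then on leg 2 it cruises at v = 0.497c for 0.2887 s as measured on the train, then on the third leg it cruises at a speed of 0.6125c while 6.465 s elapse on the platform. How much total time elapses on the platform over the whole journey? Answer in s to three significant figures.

Δt = 11.8 s

Leg 1: γ = 1.161; Δt_1 = 1.161 × 4.332 = 5.029 s.
Leg 2: γ = 1/√(1 − 0.497²) = 1/√0.7530 = 1.152; Δt_2 = 1.152 × 0.2887 = 0.3327 s.
Leg 3: 6.465 s is already measured on the platform.
Total: 5.029 + 0.3327 + 6.465 s.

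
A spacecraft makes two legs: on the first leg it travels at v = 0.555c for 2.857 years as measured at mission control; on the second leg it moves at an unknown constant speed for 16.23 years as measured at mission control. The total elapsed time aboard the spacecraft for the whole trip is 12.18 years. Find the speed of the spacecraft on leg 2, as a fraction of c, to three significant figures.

β = 0.797

Leg 1: γ = 1/√(1 − 0.555²) = 1/√0.6920 = 1.202; τ_1 = 2.857/1.202 = 2.377 years.
Leg 2: speed unknown; τ_2 = 16.23/γ_2.
Total proper time: 2.377 + τ_2 = 12.18, so τ_2 = 12.18 − 2.377 = 9.803 years.
γ_2 = 16.23/9.803 = 1.656; β = √(1 − 1/γ²) = √0.6351.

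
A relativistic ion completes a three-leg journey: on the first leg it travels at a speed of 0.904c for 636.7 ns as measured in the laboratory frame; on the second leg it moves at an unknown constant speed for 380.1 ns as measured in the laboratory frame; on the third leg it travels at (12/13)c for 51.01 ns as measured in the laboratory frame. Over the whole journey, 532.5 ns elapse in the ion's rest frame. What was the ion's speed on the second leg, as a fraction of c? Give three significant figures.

Leg 1: γ = 1/√(1 − 0.904²) = 1/√0.1828 = 2.339; τ_1 = 636.7/2.339 = 272.2 ns.
Leg 2: speed unknown; τ_2 = 380.1/γ_2.
Leg 3: γ = 1/√(1 − (12/13)²) = 13/5 = 2.600; τ_3 = 51.01/2.600 = 19.62 ns.
Total proper time: 272.2 + τ_2 + 19.62 = 532.5, so τ_2 = 532.5 − 291.8 = 240.7 ns.
γ_2 = 380.1/240.7 = 1.579; β = √(1 − 1/γ²) = √0.5991.

β = 0.774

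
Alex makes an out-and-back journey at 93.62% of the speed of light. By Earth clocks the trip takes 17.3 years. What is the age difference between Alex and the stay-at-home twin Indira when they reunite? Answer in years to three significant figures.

β = 0.9362; γ = 1/√(1 − 0.9362²) = 1/√0.1235 = 2.845
Alex's elapsed proper time: τ = 17.3/2.845 = 6.080 years.
Age gap = Δt − τ = 17.3 − 6.080 years.

Δt − τ = 11.2 years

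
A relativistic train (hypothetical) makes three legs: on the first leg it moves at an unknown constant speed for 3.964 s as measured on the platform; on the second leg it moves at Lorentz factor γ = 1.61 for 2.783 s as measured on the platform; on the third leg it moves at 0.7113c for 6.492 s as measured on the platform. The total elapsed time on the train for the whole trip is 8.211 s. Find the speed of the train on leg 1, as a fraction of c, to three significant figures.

β = 0.875

Leg 1: speed unknown; τ_1 = 3.964/γ_1.
Leg 2: γ = 1.61; τ_2 = 2.783/1.610 = 1.729 s.
Leg 3: γ = 1/√(1 − 0.7113²) = 1/√0.4941 = 1.423; τ_3 = 6.492/1.423 = 4.563 s.
Total proper time: τ_1 + 1.729 + 4.563 = 8.211, so τ_1 = 8.211 − 6.292 = 1.919 s.
γ_1 = 3.964/1.919 = 2.065; β = √(1 − 1/γ²) = √0.7656.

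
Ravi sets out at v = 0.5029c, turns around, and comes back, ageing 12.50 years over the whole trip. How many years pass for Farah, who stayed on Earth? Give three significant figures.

γ = 1/√(1 − 0.5029²) = 1/√0.7471 = 1.157
Earth-frame duration is the dilated interval: Δt = γτ = 1.157 × 12.50 years.

Δt = 14.5 years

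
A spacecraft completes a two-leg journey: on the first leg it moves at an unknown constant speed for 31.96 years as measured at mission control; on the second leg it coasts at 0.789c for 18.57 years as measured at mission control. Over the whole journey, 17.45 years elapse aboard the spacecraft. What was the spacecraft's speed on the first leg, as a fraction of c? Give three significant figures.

β = 0.982

Leg 1: speed unknown; τ_1 = 31.96/γ_1.
Leg 2: γ = 1/√(1 − 0.789²) = 1/√0.3775 = 1.628; τ_2 = 18.57/1.628 = 11.41 years.
Total proper time: τ_1 + 11.41 = 17.45, so τ_1 = 17.45 − 11.41 = 6.041 years.
γ_1 = 31.96/6.041 = 5.291; β = √(1 − 1/γ²) = √0.9643.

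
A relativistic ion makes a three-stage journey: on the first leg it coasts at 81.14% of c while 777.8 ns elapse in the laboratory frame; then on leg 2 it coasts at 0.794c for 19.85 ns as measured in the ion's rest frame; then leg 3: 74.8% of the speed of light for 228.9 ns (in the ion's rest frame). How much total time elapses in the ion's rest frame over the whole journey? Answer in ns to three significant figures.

Leg 1: β = 0.8114; γ = 1/√(1 − 0.8114²) = 1/√0.3416 = 1.711; τ_1 = 777.8/1.711 = 454.6 ns.
Leg 2: 19.85 ns is already measured in the ion's rest frame.
Leg 3: 228.9 ns is already measured in the ion's rest frame.
Total: 454.6 + 19.85 + 228.9 ns.

τ = 703 ns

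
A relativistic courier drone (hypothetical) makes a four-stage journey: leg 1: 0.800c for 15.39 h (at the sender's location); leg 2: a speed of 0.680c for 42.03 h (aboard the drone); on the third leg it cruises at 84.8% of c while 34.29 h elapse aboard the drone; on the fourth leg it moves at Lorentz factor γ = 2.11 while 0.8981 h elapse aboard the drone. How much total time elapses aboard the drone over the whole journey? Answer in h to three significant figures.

τ = 86.5 h

Leg 1: γ = 1/√(1 − 0.800²) = 5/3 ≈ 1.667; τ_1 = 15.39/1.667 = 9.234 h.
Leg 2: 42.03 h is already measured aboard the drone.
Leg 3: 34.29 h is already measured aboard the drone.
Leg 4: 0.8981 h is already measured aboard the drone.
Total: 9.234 + 42.03 + 34.29 + 0.8981 h.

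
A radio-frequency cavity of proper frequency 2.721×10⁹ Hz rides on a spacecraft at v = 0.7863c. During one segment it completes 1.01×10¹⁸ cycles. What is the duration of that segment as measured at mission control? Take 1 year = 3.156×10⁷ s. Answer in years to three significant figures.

γ = 1/√(1 − 0.7863²) = 1/√0.3817 = 1.619
Proper time for N cycles: τ = N/f = 1.01×10¹⁸/(2.721×10⁹) = 3.712×10⁸ s = 11.76 years.
Lab-frame duration Δt = γτ = 1.619 × 11.76 = 19.04 years.

Δt = 19.0 years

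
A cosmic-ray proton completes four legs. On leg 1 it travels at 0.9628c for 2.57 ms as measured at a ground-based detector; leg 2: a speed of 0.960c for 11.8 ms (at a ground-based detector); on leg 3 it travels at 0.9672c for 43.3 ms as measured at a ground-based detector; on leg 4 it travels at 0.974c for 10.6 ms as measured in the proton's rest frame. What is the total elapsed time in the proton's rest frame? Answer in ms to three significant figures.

Leg 1: γ = 1/√(1 − 0.9628²) = 1/√0.07302 = 3.701; τ_1 = 2.57/3.701 = 0.6945 ms.
Leg 2: γ = 1/√(1 − 0.960²) = 1/√0.07840 = 3.571; τ_2 = 11.8/3.571 = 3.304 ms.
Leg 3: γ = 1/√(1 − 0.9672²) = 1/√0.06452 = 3.937; τ_3 = 43.3/3.937 = 11.00 ms.
Leg 4: 10.6 ms is already measured in the proton's rest frame.
Total: 0.6945 + 3.304 + 11.00 + 10.60 ms.

τ = 25.6 ms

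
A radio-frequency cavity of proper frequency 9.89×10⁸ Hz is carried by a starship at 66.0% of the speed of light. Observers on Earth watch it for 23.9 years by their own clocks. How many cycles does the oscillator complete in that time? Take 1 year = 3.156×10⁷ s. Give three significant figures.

β = 0.660; γ = 1/√(1 − 0.660²) = 1/√0.5644 = 1.331
During 23.9 years of lab time, the oscillator's proper time advances by τ = Δt/γ = 23.9/1.331 = 17.96 years = 5.667×10⁸ s.
N = f × τ = 9.89×10⁸ × 5.667×10⁸ = 5.604×10¹⁷.

N = 5.60×10¹⁷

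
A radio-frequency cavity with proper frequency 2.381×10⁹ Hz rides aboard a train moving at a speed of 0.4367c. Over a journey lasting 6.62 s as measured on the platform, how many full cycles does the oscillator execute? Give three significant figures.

N = 1.42×10¹⁰

γ = 1/√(1 − 0.4367²) = 1/√0.8093 = 1.112
The oscillator's own cycle count is N = f × τ where τ is the proper time on the train. τ = Δt/γ = 6.62/1.112 = 5.955 s = 5.955×10⁰ s.
N = 2.381×10⁹ × 5.955×10⁰ = 1.418×10¹⁰.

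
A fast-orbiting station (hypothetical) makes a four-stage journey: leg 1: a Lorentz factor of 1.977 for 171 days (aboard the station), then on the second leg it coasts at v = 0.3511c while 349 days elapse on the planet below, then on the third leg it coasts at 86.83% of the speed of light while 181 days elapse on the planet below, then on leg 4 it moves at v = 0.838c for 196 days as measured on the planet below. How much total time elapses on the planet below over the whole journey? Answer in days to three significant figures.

Δt = 1060 days

Leg 1: γ = 1.977; Δt_1 = 1.977 × 171 = 338.1 days.
Leg 2: 349 days is already measured on the planet below.
Leg 3: 181 days is already measured on the planet below.
Leg 4: 196 days is already measured on the planet below.
Total: 338.1 + 349.0 + 181.0 + 196.0 days.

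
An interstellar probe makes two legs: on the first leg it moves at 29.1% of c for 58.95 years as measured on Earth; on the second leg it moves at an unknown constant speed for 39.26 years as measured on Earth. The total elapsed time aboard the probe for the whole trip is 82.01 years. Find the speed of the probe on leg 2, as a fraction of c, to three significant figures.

Leg 1: β = 0.291; γ = 1/√(1 − 0.291²) = 1/√0.9153 = 1.045; τ_1 = 58.95/1.045 = 56.40 years.
Leg 2: speed unknown; τ_2 = 39.26/γ_2.
Total proper time: 56.40 + τ_2 = 82.01, so τ_2 = 82.01 − 56.40 = 25.61 years.
γ_2 = 39.26/25.61 = 1.533; β = √(1 − 1/γ²) = √0.5744.

β = 0.758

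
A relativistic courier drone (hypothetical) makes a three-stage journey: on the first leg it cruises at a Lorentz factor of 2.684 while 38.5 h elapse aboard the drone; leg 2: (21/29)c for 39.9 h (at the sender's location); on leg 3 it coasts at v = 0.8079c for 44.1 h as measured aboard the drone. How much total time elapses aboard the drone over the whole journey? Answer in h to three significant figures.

τ = 110 h

Leg 1: 38.5 h is already measured aboard the drone.
Leg 2: γ = 1/√(1 − (21/29)²) = 29/20 = 1.450; τ_2 = 39.9/1.450 = 27.52 h.
Leg 3: 44.1 h is already measured aboard the drone.
Total: 38.50 + 27.52 + 44.10 h.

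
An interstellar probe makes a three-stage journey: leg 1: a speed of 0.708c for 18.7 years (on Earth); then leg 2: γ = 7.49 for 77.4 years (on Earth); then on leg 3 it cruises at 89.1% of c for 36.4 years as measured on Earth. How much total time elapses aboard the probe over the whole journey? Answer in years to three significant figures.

Leg 1: γ = 1/√(1 − 0.708²) = 1/√0.4987 = 1.416; τ_1 = 18.7/1.416 = 13.21 years.
Leg 2: γ = 7.49; τ_2 = 77.4/7.490 = 10.33 years.
Leg 3: β = 0.891; γ = 1/√(1 − 0.891²) = 1/√0.2061 = 2.203; τ_3 = 36.4/2.203 = 16.53 years.
Total: 13.21 + 10.33 + 16.53 years.

τ = 40.1 years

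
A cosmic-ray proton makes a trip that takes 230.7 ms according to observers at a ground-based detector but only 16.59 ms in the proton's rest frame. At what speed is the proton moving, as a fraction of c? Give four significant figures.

v = 0.9974c

The proper time is measured in the proton's rest frame (both events occur at the proton's location); Δt is measured at a ground-based detector. γ = Δt/τ = 230.7/16.59 = 13.91.
β = √(1 − 1/γ²) = √(1 − 0.005171) = √0.9948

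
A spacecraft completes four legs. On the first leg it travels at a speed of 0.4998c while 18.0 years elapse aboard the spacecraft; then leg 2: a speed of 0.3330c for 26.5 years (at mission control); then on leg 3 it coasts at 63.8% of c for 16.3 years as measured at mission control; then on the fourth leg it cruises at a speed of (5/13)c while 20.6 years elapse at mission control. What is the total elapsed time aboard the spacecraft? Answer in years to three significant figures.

τ = 74.6 years

Leg 1: 18.0 years is already measured aboard the spacecraft.
Leg 2: γ = 1/√(1 − 0.3330²) = 1/√0.8891 = 1.061; τ_2 = 26.5/1.061 = 24.99 years.
Leg 3: β = 0.638; γ = 1/√(1 − 0.638²) = 1/√0.5930 = 1.299; τ_3 = 16.3/1.299 = 12.55 years.
Leg 4: γ = 1/√(1 − (5/13)²) = 13/12 ≈ 1.083; τ_4 = 20.6/1.083 = 19.02 years.
Total: 18.00 + 24.99 + 12.55 + 19.02 years.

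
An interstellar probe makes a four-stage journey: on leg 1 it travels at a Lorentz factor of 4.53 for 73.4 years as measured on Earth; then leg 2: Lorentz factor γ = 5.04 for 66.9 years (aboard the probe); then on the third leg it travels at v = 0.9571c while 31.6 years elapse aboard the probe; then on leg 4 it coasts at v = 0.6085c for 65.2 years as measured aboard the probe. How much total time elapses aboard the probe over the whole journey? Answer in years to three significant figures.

Leg 1: γ = 4.53; τ_1 = 73.4/4.530 = 16.20 years.
Leg 2: 66.9 years is already measured aboard the probe.
Leg 3: 31.6 years is already measured aboard the probe.
Leg 4: 65.2 years is already measured aboard the probe.
Total: 16.20 + 66.90 + 31.60 + 65.20 years.

τ = 180 years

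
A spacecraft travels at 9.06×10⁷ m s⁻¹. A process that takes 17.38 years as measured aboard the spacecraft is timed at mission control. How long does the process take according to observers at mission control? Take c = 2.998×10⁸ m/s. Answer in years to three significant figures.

β = 9.06×10⁷/2.998×10⁸ = 0.3022; γ = 1/√(1 − 0.3022²) = 1.049
The interval measured aboard the spacecraft is the proper time (both events occur at the same place in that frame); the lab-frame interval is Δt = γτ = 1.049 × 17.38 years.

Δt = 18.2 years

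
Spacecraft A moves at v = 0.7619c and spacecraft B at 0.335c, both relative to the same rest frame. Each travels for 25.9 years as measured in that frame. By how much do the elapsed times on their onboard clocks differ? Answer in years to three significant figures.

|τ_A − τ_B| = 7.63 years

A: γ = 1/√(1 − 0.7619²) = 1/√0.4195 = 1.544; τ_A = 25.9/1.544 = 16.78 years.
B: γ = 1/√(1 − 0.335²) = 1/√0.8878 = 1.061; τ_B = 25.9/1.061 = 24.40 years.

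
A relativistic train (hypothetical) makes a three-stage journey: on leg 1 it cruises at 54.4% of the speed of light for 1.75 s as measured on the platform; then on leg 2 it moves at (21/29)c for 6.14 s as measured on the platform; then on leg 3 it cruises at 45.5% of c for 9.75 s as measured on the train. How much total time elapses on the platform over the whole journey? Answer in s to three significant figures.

Leg 1: 1.75 s is already measured on the platform.
Leg 2: 6.14 s is already measured on the platform.
Leg 3: β = 0.455; γ = 1/√(1 − 0.455²) = 1/√0.7930 = 1.123; Δt_3 = 1.123 × 9.75 = 10.95 s.
Total: 1.750 + 6.140 + 10.95 s.

Δt = 18.8 s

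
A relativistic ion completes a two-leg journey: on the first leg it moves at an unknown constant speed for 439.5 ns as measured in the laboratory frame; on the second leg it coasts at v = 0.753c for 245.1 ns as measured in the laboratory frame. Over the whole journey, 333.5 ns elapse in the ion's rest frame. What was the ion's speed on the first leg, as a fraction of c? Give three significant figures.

β = 0.920

Leg 1: speed unknown; τ_1 = 439.5/γ_1.
Leg 2: γ = 1/√(1 − 0.753²) = 1/√0.4330 = 1.520; τ_2 = 245.1/1.520 = 161.3 ns.
Total proper time: τ_1 + 161.3 = 333.5, so τ_1 = 333.5 − 161.3 = 172.2 ns.
γ_1 = 439.5/172.2 = 2.552; β = √(1 − 1/γ²) = √0.8465.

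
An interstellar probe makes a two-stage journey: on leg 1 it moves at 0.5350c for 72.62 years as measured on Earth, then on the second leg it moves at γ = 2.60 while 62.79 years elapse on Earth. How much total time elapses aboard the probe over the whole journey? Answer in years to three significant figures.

Leg 1: γ = 1/√(1 − 0.5350²) = 1/√0.7138 = 1.184; τ_1 = 72.62/1.184 = 61.35 years.
Leg 2: γ = 2.60; τ_2 = 62.79/2.600 = 24.15 years.
Total: 61.35 + 24.15 years.

τ = 85.5 years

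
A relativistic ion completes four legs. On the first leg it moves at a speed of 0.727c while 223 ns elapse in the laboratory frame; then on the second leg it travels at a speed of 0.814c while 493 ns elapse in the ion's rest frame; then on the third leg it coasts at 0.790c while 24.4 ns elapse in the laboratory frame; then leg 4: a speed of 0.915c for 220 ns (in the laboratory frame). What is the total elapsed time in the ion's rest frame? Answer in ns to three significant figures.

τ = 750 ns

Leg 1: γ = 1/√(1 − 0.727²) = 1/√0.4715 = 1.456; τ_1 = 223/1.456 = 153.1 ns.
Leg 2: 493 ns is already measured in the ion's rest frame.
Leg 3: γ = 1/√(1 − 0.790²) = 1/√0.3759 = 1.631; τ_3 = 24.4/1.631 = 14.96 ns.
Leg 4: γ = 1/√(1 − 0.915²) = 1/√0.1628 = 2.479; τ_4 = 220/2.479 = 88.76 ns.
Total: 153.1 + 493.0 + 14.96 + 88.76 ns.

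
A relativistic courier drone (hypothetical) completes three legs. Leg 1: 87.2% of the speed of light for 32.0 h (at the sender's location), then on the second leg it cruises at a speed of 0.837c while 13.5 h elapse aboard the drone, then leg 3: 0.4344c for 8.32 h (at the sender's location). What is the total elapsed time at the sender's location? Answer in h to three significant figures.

Leg 1: 32.0 h is already measured at the sender's location.
Leg 2: γ = 1/√(1 − 0.837²) = 1/√0.2994 = 1.827; Δt_2 = 1.827 × 13.5 = 24.67 h.
Leg 3: 8.32 h is already measured at the sender's location.
Total: 32.00 + 24.67 + 8.320 h.

Δt = 65.0 h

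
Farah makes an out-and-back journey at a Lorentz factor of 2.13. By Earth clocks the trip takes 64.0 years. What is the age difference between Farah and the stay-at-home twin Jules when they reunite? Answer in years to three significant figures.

γ = 2.13
Farah's elapsed proper time: τ = 64.0/2.130 = 30.05 years.
Age gap = Δt − τ = 64.0 − 30.05 years.

Δt − τ = 34.0 years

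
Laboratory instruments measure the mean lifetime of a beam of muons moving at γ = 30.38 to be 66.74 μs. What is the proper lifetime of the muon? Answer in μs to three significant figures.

τ₀ = 2.20 μs

γ = 30.38
The lab-frame lifetime is the dilated interval; the proper lifetime is τ₀ = Δt/γ = 66.74/30.38 μs.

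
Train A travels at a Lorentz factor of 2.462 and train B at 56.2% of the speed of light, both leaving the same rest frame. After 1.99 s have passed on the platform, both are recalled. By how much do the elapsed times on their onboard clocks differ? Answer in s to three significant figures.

|τ_A − τ_B| = 0.838 s

A: γ = 2.462; τ_A = 1.99/2.462 = 0.8083 s.
B: β = 0.562; γ = 1/√(1 − 0.562²) = 1/√0.6842 = 1.209; τ_B = 1.99/1.209 = 1.646 s.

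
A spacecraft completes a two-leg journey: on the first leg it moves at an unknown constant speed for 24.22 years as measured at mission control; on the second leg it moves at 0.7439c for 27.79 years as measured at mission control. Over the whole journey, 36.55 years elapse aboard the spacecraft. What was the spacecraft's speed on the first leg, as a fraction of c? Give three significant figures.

Leg 1: speed unknown; τ_1 = 24.22/γ_1.
Leg 2: γ = 1/√(1 − 0.7439²) = 1/√0.4466 = 1.496; τ_2 = 27.79/1.496 = 18.57 years.
Total proper time: τ_1 + 18.57 = 36.55, so τ_1 = 36.55 − 18.57 = 17.98 years.
γ_1 = 24.22/17.98 = 1.347; β = √(1 − 1/γ²) = √0.4490.

β = 0.670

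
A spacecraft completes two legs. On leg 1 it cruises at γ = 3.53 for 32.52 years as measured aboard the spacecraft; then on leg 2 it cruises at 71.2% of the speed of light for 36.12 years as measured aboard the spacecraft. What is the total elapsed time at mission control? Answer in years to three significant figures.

Δt = 166 years

Leg 1: γ = 3.53; Δt_1 = 3.530 × 32.52 = 114.8 years.
Leg 2: β = 0.712; γ = 1/√(1 − 0.712²) = 1/√0.4931 = 1.424; Δt_2 = 1.424 × 36.12 = 51.44 years.
Total: 114.8 + 51.44 years.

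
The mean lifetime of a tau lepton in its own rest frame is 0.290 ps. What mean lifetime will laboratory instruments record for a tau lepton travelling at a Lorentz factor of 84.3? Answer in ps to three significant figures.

Δt = 24.4 ps

γ = 84.3
The rest-frame lifetime is the proper time; the lab measures the dilated interval Δt = γτ₀ = 84.30 × 0.290 ps.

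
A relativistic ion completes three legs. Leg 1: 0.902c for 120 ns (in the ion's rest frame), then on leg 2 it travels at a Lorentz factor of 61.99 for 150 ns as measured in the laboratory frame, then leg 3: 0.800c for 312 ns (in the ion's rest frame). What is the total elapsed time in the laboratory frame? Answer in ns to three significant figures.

Δt = 948 ns

Leg 1: γ = 1/√(1 − 0.902²) = 1/√0.1864 = 2.316; Δt_1 = 2.316 × 120 = 277.9 ns.
Leg 2: 150 ns is already measured in the laboratory frame.
Leg 3: γ = 1/√(1 − 0.800²) = 5/3 ≈ 1.667; Δt_3 = 1.667 × 312 = 520.0 ns.
Total: 277.9 + 150.0 + 520.0 ns.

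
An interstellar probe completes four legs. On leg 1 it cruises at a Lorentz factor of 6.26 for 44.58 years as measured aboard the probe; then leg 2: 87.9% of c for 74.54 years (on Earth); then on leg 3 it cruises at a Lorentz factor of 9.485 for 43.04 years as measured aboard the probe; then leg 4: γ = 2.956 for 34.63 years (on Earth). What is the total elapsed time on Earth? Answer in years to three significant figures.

Leg 1: γ = 6.26; Δt_1 = 6.260 × 44.58 = 279.1 years.
Leg 2: 74.54 years is already measured on Earth.
Leg 3: γ = 9.485; Δt_3 = 9.485 × 43.04 = 408.2 years.
Leg 4: 34.63 years is already measured on Earth.
Total: 279.1 + 74.54 + 408.2 + 34.63 years.

Δt = 796 years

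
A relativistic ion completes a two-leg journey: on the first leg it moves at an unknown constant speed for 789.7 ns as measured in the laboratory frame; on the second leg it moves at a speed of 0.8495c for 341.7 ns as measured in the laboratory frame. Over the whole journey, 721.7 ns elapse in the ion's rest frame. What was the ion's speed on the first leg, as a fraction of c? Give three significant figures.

Leg 1: speed unknown; τ_1 = 789.7/γ_1.
Leg 2: γ = 1/√(1 − 0.8495²) = 1/√0.2783 = 1.895; τ_2 = 341.7/1.895 = 180.3 ns.
Total proper time: τ_1 + 180.3 = 721.7, so τ_1 = 721.7 − 180.3 = 541.4 ns.
γ_1 = 789.7/541.4 = 1.459; β = √(1 − 1/γ²) = √0.5299.

β = 0.728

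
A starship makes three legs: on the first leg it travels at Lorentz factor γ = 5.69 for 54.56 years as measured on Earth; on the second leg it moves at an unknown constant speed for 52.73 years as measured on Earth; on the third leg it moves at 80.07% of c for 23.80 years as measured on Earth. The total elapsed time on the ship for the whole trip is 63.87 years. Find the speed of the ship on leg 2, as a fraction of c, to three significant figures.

Leg 1: γ = 5.69; τ_1 = 54.56/5.690 = 9.589 years.
Leg 2: speed unknown; τ_2 = 52.73/γ_2.
Leg 3: β = 0.8007; γ = 1/√(1 − 0.8007²) = 1/√0.3589 = 1.669; τ_3 = 23.80/1.669 = 14.26 years.
Total proper time: 9.589 + τ_2 + 14.26 = 63.87, so τ_2 = 63.87 − 23.85 = 40.02 years.
γ_2 = 52.73/40.02 = 1.317; β = √(1 − 1/γ²) = √0.4239.

β = 0.651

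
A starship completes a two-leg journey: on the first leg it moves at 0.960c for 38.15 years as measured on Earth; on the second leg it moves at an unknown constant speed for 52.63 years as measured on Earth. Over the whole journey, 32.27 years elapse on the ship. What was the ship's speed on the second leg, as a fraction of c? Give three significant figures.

β = 0.912

Leg 1: γ = 1/√(1 − 0.960²) = 25/7 ≈ 3.571; τ_1 = 38.15/3.571 = 10.68 years.
Leg 2: speed unknown; τ_2 = 52.63/γ_2.
Total proper time: 10.68 + τ_2 = 32.27, so τ_2 = 32.27 − 10.68 = 21.59 years.
γ_2 = 52.63/21.59 = 2.438; β = √(1 − 1/γ²) = √0.8317.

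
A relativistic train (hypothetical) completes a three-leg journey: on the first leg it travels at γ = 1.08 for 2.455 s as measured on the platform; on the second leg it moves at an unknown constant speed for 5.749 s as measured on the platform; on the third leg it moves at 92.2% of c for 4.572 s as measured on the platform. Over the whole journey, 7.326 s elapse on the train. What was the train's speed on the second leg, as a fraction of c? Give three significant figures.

β = 0.821

Leg 1: γ = 1.08; τ_1 = 2.455/1.080 = 2.273 s.
Leg 2: speed unknown; τ_2 = 5.749/γ_2.
Leg 3: β = 0.922; γ = 1/√(1 − 0.922²) = 1/√0.1499 = 2.583; τ_3 = 4.572/2.583 = 1.770 s.
Total proper time: 2.273 + τ_2 + 1.770 = 7.326, so τ_2 = 7.326 − 4.043 = 3.283 s.
γ_2 = 5.749/3.283 = 1.751; β = √(1 − 1/γ²) = √0.6740.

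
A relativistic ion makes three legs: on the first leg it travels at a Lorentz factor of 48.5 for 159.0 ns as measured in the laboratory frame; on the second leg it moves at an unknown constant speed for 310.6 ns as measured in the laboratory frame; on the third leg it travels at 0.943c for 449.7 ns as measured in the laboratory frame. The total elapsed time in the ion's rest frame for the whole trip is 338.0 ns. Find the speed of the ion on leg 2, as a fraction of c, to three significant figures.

Leg 1: γ = 48.5; τ_1 = 159.0/48.50 = 3.278 ns.
Leg 2: speed unknown; τ_2 = 310.6/γ_2.
Leg 3: γ = 1/√(1 − 0.943²) = 1/√0.1108 = 3.005; τ_3 = 449.7/3.005 = 149.7 ns.
Total proper time: 3.278 + τ_2 + 149.7 = 338.0, so τ_2 = 338.0 − 152.9 = 185.1 ns.
γ_2 = 310.6/185.1 = 1.678; β = √(1 − 1/γ²) = √0.6450.

β = 0.803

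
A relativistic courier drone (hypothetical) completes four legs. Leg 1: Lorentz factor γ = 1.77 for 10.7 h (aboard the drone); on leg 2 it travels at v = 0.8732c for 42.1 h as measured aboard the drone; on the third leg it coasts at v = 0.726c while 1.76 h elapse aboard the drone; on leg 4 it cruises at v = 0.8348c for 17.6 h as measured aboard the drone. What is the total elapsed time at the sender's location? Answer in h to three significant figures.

Leg 1: γ = 1.77; Δt_1 = 1.770 × 10.7 = 18.94 h.
Leg 2: γ = 1/√(1 − 0.8732²) = 1/√0.2375 = 2.052; Δt_2 = 2.052 × 42.1 = 86.38 h.
Leg 3: γ = 1/√(1 − 0.726²) = 1/√0.4729 = 1.454; Δt_3 = 1.454 × 1.76 = 2.559 h.
Leg 4: γ = 1/√(1 − 0.8348²) = 1/√0.3031 = 1.816; Δt_4 = 1.816 × 17.6 = 31.97 h.
Total: 18.94 + 86.38 + 2.559 + 31.97 h.

Δt = 140 h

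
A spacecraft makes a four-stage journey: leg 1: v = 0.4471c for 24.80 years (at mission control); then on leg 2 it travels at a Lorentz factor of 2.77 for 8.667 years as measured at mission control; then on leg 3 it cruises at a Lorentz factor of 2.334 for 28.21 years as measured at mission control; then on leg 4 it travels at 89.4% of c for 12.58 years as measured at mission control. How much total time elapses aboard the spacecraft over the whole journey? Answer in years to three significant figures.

Leg 1: γ = 1/√(1 − 0.4471²) = 1/√0.8001 = 1.118; τ_1 = 24.80/1.118 = 22.18 years.
Leg 2: γ = 2.77; τ_2 = 8.667/2.770 = 3.129 years.
Leg 3: γ = 2.334; τ_3 = 28.21/2.334 = 12.09 years.
Leg 4: β = 0.894; γ = 1/√(1 − 0.894²) = 1/√0.2008 = 2.232; τ_4 = 12.58/2.232 = 5.637 years.
Total: 22.18 + 3.129 + 12.09 + 5.637 years.

τ = 43.0 years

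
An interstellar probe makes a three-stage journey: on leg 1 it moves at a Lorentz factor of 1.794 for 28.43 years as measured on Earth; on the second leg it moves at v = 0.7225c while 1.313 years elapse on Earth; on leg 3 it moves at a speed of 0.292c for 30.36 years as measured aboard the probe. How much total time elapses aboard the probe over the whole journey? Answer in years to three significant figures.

τ = 47.1 years

Leg 1: γ = 1.794; τ_1 = 28.43/1.794 = 15.85 years.
Leg 2: γ = 1/√(1 − 0.7225²) = 1/√0.4780 = 1.446; τ_2 = 1.313/1.446 = 0.9078 years.
Leg 3: 30.36 years is already measured aboard the probe.
Total: 15.85 + 0.9078 + 30.36 years.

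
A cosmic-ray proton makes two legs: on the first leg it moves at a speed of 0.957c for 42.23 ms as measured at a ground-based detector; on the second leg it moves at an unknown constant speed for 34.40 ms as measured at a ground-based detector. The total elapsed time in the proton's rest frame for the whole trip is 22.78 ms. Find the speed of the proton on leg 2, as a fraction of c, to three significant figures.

Leg 1: γ = 1/√(1 − 0.957²) = 1/√0.08415 = 3.447; τ_1 = 42.23/3.447 = 12.25 ms.
Leg 2: speed unknown; τ_2 = 34.40/γ_2.
Total proper time: 12.25 + τ_2 = 22.78, so τ_2 = 22.78 − 12.25 = 10.53 ms.
γ_2 = 34.40/10.53 = 3.267; β = √(1 − 1/γ²) = √0.9063.

β = 0.952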